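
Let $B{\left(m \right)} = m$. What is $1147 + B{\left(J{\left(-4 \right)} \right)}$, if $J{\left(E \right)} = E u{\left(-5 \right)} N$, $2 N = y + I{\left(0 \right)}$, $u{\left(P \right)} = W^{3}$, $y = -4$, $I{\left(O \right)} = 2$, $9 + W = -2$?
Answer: $-4177$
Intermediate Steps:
$W = -11$ ($W = -9 - 2 = -11$)
$u{\left(P \right)} = -1331$ ($u{\left(P \right)} = \left(-11\right)^{3} = -1331$)
$N = -1$ ($N = \frac{-4 + 2}{2} = \frac{1}{2} \left(-2\right) = -1$)
$J{\left(E \right)} = 1331 E$ ($J{\left(E \right)} = E \left(-1331\right) \left(-1\right) = - 1331 E \left(-1\right) = 1331 E$)
$1147 + B{\left(J{\left(-4 \right)} \right)} = 1147 + 1331 \left(-4\right) = 1147 - 5324 = -4177$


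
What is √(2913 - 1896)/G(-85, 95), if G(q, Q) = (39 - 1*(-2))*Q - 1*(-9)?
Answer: 3*√113/3904 ≈ 0.0081687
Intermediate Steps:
G(q, Q) = 9 + 41*Q (G(q, Q) = (39 + 2)*Q + 9 = 41*Q + 9 = 9 + 41*Q)
√(2913 - 1896)/G(-85, 95) = √(2913 - 1896)/(9 + 41*95) = √1017/(9 + 3895) = (3*√113)/3904 = (3*√113)*(1/3904) = 3*√113/3904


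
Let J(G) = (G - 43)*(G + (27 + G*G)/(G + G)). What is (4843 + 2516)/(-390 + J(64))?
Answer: 313984/69565 ≈ 4.5135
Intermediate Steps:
J(G) = (-43 + G)*(G + (27 + G**2)/(2*G)) (J(G) = (-43 + G)*(G + (27 + G**2)/((2*G))) = (-43 + G)*(G + (27 + G**2)*(1/(2*G))) = (-43 + G)*(G + (27 + G**2)/(2*G)))
(4843 + 2516)/(-390 + J(64)) = (4843 + 2516)/(-390 + (3/2)*(-387 + 64*(9 + 64**2 - 43*64))/64) = 7359/(-390 + (3/2)*(1/64)*(-387 + 64*(9 + 4096 - 2752))) = 7359/(-390 + (3/2)*(1/64)*(-387 + 64*1353)) = 7359/(-390 + (3/2)*(1/64)*(-387 + 86592)) = 7359/(-390 + (3/2)*(1/64)*86205) = 7359/(-390 + 258615/128) = 7359/(208695/128) = 7359*(128/208695) = 313984/69565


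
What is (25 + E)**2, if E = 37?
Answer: 3844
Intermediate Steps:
(25 + E)**2 = (25 + 37)**2 = 62**2 = 3844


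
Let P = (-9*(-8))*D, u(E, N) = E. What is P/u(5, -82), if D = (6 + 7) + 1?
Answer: 1008/5 ≈ 201.60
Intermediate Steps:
D = 14 (D = 13 + 1 = 14)
P = 1008 (P = -9*(-8)*14 = 72*14 = 1008)
P/u(5, -82) = 1008/5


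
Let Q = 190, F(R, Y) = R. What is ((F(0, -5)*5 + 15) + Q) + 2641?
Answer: 2846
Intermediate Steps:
((F(0, -5)*5 + 15) + Q) + 2641 = ((0*5 + 15) + 190) + 2641 = ((0 + 15) + 190) + 2641 = (15 + 190) + 2641 = 205 + 2641 = 2846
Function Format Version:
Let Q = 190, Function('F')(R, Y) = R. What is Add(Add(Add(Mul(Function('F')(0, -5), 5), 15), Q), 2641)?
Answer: 2846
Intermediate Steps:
Add(Add(Add(Mul(Function('F')(0, -5), 5), 15), Q), 2641) = Add(Add(Add(Mul(0, 5), 15), 190), 2641) = Add(Add(Add(0, 15), 190), 2641) = Add(Add(15, 190), 2641) = Add(205, 2641) = 2846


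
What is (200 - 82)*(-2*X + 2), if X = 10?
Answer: -2124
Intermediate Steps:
(200 - 82)*(-2*X + 2) = (200 - 82)*(-2*10 + 2) = 118*(-20 + 2) = 118*(-18) = -2124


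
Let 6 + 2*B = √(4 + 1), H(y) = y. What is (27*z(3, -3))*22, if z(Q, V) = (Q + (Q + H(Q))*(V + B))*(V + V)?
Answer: 117612 - 10692*√5 ≈ 93704.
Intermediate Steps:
B = -3 + √5/2 (B = -3 + √(4 + 1)/2 = -3 + √5/2 ≈ -1.8820)
z(Q, V) = 2*V*(Q + 2*Q*(-3 + V + √5/2)) (z(Q, V) = (Q + (Q + Q)*(V + (-3 + √5/2)))*(V + V) = (Q + (2*Q)*(-3 + V + √5/2))*(2*V) = (Q + 2*Q*(-3 + V + √5/2))*(2*V) = 2*V*(Q + 2*Q*(-3 + V + √5/2)))
(27*z(3, -3))*22 = (27*(2*3*(-3)*(-5 + √5 + 2*(-3))))*22 = (27*(2*3*(-3)*(-5 + √5 - 6)))*22 = (27*(2*3*(-3)*(-11 + √5)))*22 = (27*(198 - 18*√5))*22 = (5346 - 486*√5)*22 = 117612 - 10692*√5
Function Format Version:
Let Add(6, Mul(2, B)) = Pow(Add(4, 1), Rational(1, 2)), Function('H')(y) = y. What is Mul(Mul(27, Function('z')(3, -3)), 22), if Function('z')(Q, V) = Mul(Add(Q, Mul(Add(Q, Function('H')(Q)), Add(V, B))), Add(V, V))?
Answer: Add(117612, Mul(-10692, Pow(5, Rational(1, 2)))) ≈ 93704.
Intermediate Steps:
B = Add(-3, Mul(Rational(1, 2), Pow(5, Rational(1, 2)))) (B = Add(-3, Mul(Rational(1, 2), Pow(Add(4, 1), Rational(1, 2)))) = Add(-3, Mul(Rational(1, 2), Pow(5, Rational(1, 2)))) ≈ -1.8820)
Function('z')(Q, V) = Mul(2, V, Add(Q, Mul(2, Q, Add(-3, V, Mul(Rational(1, 2), Pow(5, Rational(1, 2))))))) (Function('z')(Q, V) = Mul(Add(Q, Mul(Add(Q, Q), Add(V, Add(-3, Mul(Rational(1, 2), Pow(5, Rational(1, 2))))))), Add(V, V)) = Mul(Add(Q, Mul(Mul(2, Q), Add(-3, V, Mul(Rational(1, 2), Pow(5, Rational(1, 2)))))), Mul(2, V)) = Mul(Add(Q, Mul(2, Q, Add(-3, V, Mul(Rational(1, 2), Pow(5, Rational(1, 2)))))), Mul(2, V)) = Mul(2, V, Add(Q, Mul(2, Q, Add(-3, V, Mul(Rational(1, 2), Pow(5, Rational(1, 2))))))))
Mul(Mul(27, Function('z')(3, -3)), 22) = Mul(Mul(27, Mul(2, 3, -3, Add(-5, Pow(5, Rational(1, 2)), Mul(2, -3)))), 22) = Mul(Mul(27, Mul(2, 3, -3, Add(-5, Pow(5, Rational(1, 2)), -6))), 22) = Mul(Mul(27, Mul(2, 3, -3, Add(-11, Pow(5, Rational(1, 2))))), 22) = Mul(Mul(27, Add(198, Mul(-18, Pow(5, Rational(1, 2))))), 22) = Mul(Add(5346, Mul(-486, Pow(5, Rational(1, 2)))), 22) = Add(117612, Mul(-10692, Pow(5, Rational(1, 2))))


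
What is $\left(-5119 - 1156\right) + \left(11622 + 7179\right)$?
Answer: $12526$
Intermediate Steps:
$\left(-5119 - 1156\right) + \left(11622 + 7179\right) = -6275 + 18801 = 12526$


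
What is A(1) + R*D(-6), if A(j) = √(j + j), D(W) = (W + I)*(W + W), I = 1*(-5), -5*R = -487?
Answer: 64284/5 + √2 ≈ 12858.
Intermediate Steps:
R = 487/5 (R = -⅕*(-487) = 487/5 ≈ 97.400)
I = -5
D(W) = 2*W*(-5 + W) (D(W) = (W - 5)*(W + W) = (-5 + W)*(2*W) = 2*W*(-5 + W))
A(j) = √2*√j (A(j) = √(2*j) = √2*√j)
A(1) + R*D(-6) = √2*√1 + 487*(2*(-6)*(-5 - 6))/5 = √2*1 + 487*(2*(-6)*(-11))/5 = √2 + (487/5)*132 = √2 + 64284/5 = 64284/5 + √2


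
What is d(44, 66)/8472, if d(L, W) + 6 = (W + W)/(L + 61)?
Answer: -83/148260 ≈ -0.00055983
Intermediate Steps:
d(L, W) = -6 + 2*W/(61 + L) (d(L, W) = -6 + (W + W)/(L + 61) = -6 + (2*W)/(61 + L) = -6 + 2*W/(61 + L))
d(44, 66)/8472 = (2*(-183 + 66 - 3*44)/(61 + 44))/8472 = (2*(-183 + 66 - 132)/105)*(1/8472) = (2*(1/105)*(-249))*(1/8472) = -166/35*1/8472 = -83/148260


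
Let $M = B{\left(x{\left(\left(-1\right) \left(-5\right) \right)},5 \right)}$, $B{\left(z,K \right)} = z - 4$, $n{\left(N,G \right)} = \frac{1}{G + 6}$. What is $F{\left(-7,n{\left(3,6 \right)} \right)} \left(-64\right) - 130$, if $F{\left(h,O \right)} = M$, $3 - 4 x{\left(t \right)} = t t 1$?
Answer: $478$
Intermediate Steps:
$x{\left(t \right)} = \frac{3}{4} - \frac{t^{2}}{4}$ ($x{\left(t \right)} = \frac{3}{4} - \frac{t t 1}{4} = \frac{3}{4} - \frac{t^{2} \cdot 1}{4} = \frac{3}{4} - \frac{t^{2}}{4}$)
$n{\left(N,G \right)} = \frac{1}{6 + G}$
$B{\left(z,K \right)} = -4 + z$ ($B{\left(z,K \right)} = z - 4 = -4 + z$)
$M = - \frac{19}{2}$ ($M = -4 + \left(\frac{3}{4} - \frac{\left(\left(-1\right) \left(-5\right)\right)^{2}}{4}\right) = -4 + \left(\frac{3}{4} - \frac{5^{2}}{4}\right) = -4 + \left(\frac{3}{4} - \frac{25}{4}\right) = -4 - \frac{11}{2} = - \frac{19}{2} \approx -9.5$)
$F{\left(h,O \right)} = - \frac{19}{2}$
$F{\left(-7,n{\left(3,6 \right)} \right)} \left(-64\right) - 130 = \left(- \frac{19}{2}\right) \left(-64\right) - 130 = 608 - 130 = 478$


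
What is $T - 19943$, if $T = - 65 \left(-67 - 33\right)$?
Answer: $-13443$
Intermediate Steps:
$T = 6500$ ($T = \left(-65\right) \left(-100\right) = 6500$)
$T - 19943 = 6500 - 19943 = -13443$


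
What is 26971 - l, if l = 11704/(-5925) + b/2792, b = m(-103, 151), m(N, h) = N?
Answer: 446203752443/16542600 ≈ 26973.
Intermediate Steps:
b = -103
l = -33287843/16542600 (l = 11704/(-5925) - 103/2792 = 11704*(-1/5925) - 103*1/2792 = -11704/5925 - 103/2792 = -33287843/16542600 ≈ -2.0122)
26971 - l = 26971 - 1*(-33287843/16542600) = 26971 + 33287843/16542600 = 446203752443/16542600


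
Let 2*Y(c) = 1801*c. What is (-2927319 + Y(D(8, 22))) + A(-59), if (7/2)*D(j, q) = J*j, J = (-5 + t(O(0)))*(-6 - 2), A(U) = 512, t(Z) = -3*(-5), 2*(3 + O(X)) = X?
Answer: -21640289/7 ≈ -3.0915e+6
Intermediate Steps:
O(X) = -3 + X/2
t(Z) = 15
J = -80 (J = (-5 + 15)*(-6 - 2) = 10*(-8) = -80)
D(j, q) = -160*j/7 (D(j, q) = 2*(-80*j)/7 = -160*j/7)
Y(c) = 1801*c/2 (Y(c) = (1801*c)/2 = 1801*c/2)
(-2927319 + Y(D(8, 22))) + A(-59) = (-2927319 + 1801*(-160/7*8)/2) + 512 = (-2927319 + (1801/2)*(-1280/7)) + 512 = (-2927319 - 1152640/7) + 512 = -21643873/7 + 512 = -21640289/7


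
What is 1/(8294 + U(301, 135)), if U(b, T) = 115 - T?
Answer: 1/8274 ≈ 0.00012086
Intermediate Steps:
1/(8294 + U(301, 135)) = 1/(8294 + (115 - 1*135)) = 1/(8294 + (115 - 135)) = 1/(8294 - 20) = 1/8274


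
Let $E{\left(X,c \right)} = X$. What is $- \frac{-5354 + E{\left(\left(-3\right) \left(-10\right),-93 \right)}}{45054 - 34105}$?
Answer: $\frac{5324}{10949} \approx 0.48625$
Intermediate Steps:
$- \frac{-5354 + E{\left(\left(-3\right) \left(-10\right),-93 \right)}}{45054 - 34105} = - \frac{-5354 - -30}{45054 - 34105} = - \frac{-5354 + 30}{10949} = - \frac{-5324}{10949} = \left(-1\right) \left(- \frac{5324}{10949}\right) = \frac{5324}{10949}$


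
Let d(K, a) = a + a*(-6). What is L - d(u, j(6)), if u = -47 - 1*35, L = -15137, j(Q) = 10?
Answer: -15087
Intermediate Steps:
u = -82 (u = -47 - 35 = -82)
d(K, a) = -5*a (d(K, a) = a - 6*a = -5*a)
L - d(u, j(6)) = -15137 - (-5)*10 = -15137 - 1*(-50) = -15137 + 50 = -15087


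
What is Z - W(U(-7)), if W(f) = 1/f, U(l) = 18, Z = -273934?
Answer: -4930813/18 ≈ -2.7393e+5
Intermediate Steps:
Z - W(U(-7)) = -273934 - 1/18 = -4930813/18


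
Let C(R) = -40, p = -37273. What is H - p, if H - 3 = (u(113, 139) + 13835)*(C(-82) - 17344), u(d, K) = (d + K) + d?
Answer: -246815524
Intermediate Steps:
u(d, K) = K + 2*d (u(d, K) = (K + d) + d = K + 2*d)
H = -246852797 (H = 3 + ((139 + 2*113) + 13835)*(-40 - 17344) = 3 + ((139 + 226) + 13835)*(-17384) = 3 + (365 + 13835)*(-17384) = 3 + 14200*(-17384) = 3 - 246852800 = -246852797)
H - p = -246852797 - 1*(-37273) = -246852797 + 37273 = -246815524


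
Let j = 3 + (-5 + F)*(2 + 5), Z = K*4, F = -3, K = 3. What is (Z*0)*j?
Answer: 0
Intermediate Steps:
Z = 12 (Z = 3*4 = 12)
j = -53 (j = 3 + (-5 - 3)*(2 + 5) = 3 - 8*7 = 3 - 56 = -53)
(Z*0)*j = (12*0)*(-53) = 0*(-53) = 0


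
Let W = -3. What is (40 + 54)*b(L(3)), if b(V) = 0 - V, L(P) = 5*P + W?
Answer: -1128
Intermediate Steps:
L(P) = -3 + 5*P (L(P) = 5*P - 3 = -3 + 5*P)
b(V) = -V
(40 + 54)*b(L(3)) = (40 + 54)*(-(-3 + 5*3)) = 94*(-(-3 + 15)) = 94*(-1*12) = 94*(-12) = -1128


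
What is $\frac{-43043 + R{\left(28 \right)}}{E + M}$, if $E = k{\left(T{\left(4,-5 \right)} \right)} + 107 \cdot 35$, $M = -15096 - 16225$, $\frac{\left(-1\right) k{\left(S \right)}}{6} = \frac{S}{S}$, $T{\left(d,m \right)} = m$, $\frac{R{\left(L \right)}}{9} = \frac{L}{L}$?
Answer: $\frac{21517}{13791} \approx 1.5602$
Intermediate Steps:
$R{\left(L \right)} = 9$ ($R{\left(L \right)} = 9 \frac{L}{L} = 9 \cdot 1 = 9$)
$k{\left(S \right)} = -6$ ($k{\left(S \right)} = - 6 \frac{S}{S} = \left(-6\right) 1 = -6$)
$M = -31321$ ($M = -15096 - 16225 = -31321$)
$E = 3739$ ($E = -6 + 107 \cdot 35 = -6 + 3745 = 3739$)
$\frac{-43043 + R{\left(28 \right)}}{E + M} = \frac{-43043 + 9}{3739 - 31321} = - \frac{43034}{-27582} = \left(-43034\right) \left(- \frac{1}{27582}\right) = \frac{21517}{13791}$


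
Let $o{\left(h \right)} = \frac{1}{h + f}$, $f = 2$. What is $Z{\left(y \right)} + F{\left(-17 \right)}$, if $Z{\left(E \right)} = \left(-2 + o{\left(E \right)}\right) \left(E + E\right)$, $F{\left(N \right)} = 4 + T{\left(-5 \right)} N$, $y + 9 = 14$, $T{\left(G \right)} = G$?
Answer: $\frac{493}{7} \approx 70.429$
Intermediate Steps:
$o{\left(h \right)} = \frac{1}{2 + h}$ ($o{\left(h \right)} = \frac{1}{h + 2} = \frac{1}{2 + h}$)
$y = 5$ ($y = -9 + 14 = 5$)
$F{\left(N \right)} = 4 - 5 N$
$Z{\left(E \right)} = 2 E \left(-2 + \frac{1}{2 + E}\right)$ ($Z{\left(E \right)} = \left(-2 + \frac{1}{2 + E}\right) \left(E + E\right) = \left(-2 + \frac{1}{2 + E}\right) 2 E = 2 E \left(-2 + \frac{1}{2 + E}\right)$)
$Z{\left(y \right)} + F{\left(-17 \right)} = \left(-2\right) 5 \frac{1}{2 + 5} \left(3 + 2 \cdot 5\right) + \left(4 - -85\right) = \left(-2\right) 5 \cdot \frac{1}{7} \left(3 + 10\right) + \left(4 + 85\right) = \left(-2\right) 5 \cdot \frac{1}{7} \cdot 13 + 89 = - \frac{130}{7} + 89 = \frac{493}{7}$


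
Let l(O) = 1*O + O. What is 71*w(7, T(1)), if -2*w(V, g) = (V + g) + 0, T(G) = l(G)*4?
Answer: -1065/2 ≈ -532.50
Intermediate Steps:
l(O) = 2*O (l(O) = O + O = 2*O)
T(G) = 8*G (T(G) = (2*G)*4 = 8*G)
w(V, g) = -V/2 - g/2 (w(V, g) = -((V + g) + 0)/2 = -(V + g)/2 = -V/2 - g/2)
71*w(7, T(1)) = 71*(-½*7 - 4) = 71*(-7/2 - ½*8) = 71*(-7/2 - 4) = 71*(-15/2) = -1065/2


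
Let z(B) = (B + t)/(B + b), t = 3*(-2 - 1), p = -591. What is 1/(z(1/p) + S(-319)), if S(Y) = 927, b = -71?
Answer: 20981/19452047 ≈ 0.0010786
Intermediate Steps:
t = -9 (t = 3*(-3) = -9)
z(B) = (-9 + B)/(-71 + B) (z(B) = (B - 9)/(B - 71) = (-9 + B)/(-71 + B))
1/(z(1/p) + S(-319)) = 1/((-9 + 1/(-591))/(-71 + 1/(-591)) + 927) = 1/((-9 - 1/591)/(-71 - 1/591) + 927) = 1/(-5320/591/(-41962/591) + 927) = 1/(-591/41962*(-5320/591) + 927) = 1/(2660/20981 + 927) = 1/(19452047/20981) = 20981/19452047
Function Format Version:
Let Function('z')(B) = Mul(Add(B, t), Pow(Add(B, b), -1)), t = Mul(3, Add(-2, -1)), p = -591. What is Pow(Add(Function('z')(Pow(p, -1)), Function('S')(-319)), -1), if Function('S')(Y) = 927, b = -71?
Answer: Rational(20981, 19452047) ≈ 0.0010786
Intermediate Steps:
t = -9 (t = Mul(3, -3) = -9)
Function('z')(B) = Mul(Pow(Add(-71, B), -1), Add(-9, B)) (Function('z')(B) = Mul(Add(B, -9), Pow(Add(B, -71), -1)) = Mul(Add(-9, B), Pow(Add(-71, B), -1)) = Mul(Pow(Add(-71, B), -1), Add(-9, B)))
Pow(Add(Function('z')(Pow(p, -1)), Function('S')(-319)), -1) = Pow(Add(Mul(Pow(Add(-71, Pow(-591, -1)), -1), Add(-9, Pow(-591, -1))), 927), -1) = Pow(Add(Mul(Pow(Add(-71, Rational(-1, 591)), -1), Add(-9, Rational(-1, 591))), 927), -1) = Pow(Add(Mul(Pow(Rational(-41962, 591), -1), Rational(-5320, 591)), 927), -1) = Pow(Add(Mul(Rational(-591, 41962), Rational(-5320, 591)), 927), -1) = Pow(Add(Rational(2660, 20981), 927), -1) = Pow(Rational(19452047, 20981), -1) = Rational(20981, 19452047)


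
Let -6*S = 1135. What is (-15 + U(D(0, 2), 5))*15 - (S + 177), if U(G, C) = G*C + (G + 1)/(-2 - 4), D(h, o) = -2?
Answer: -1081/3 ≈ -360.33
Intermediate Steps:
S = -1135/6 (S = -⅙*1135 = -1135/6 ≈ -189.17)
U(G, C) = -⅙ - G/6 + C*G (U(G, C) = C*G + (1 + G)/(-6) = C*G + (1 + G)*(-⅙) = C*G + (-⅙ - G/6) = -⅙ - G/6 + C*G)
(-15 + U(D(0, 2), 5))*15 - (S + 177) = (-15 + (-⅙ - ⅙*(-2) + 5*(-2)))*15 - (-1135/6 + 177) = (-15 + (-⅙ + ⅓ - 10))*15 - 1*(-73/6) = (-15 - 59/6)*15 + 73/6 = -149/6*15 + 73/6 = -745/2 + 73/6 = -1081/3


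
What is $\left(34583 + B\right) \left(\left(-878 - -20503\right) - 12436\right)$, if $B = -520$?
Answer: $244878907$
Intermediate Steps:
$\left(34583 + B\right) \left(\left(-878 - -20503\right) - 12436\right) = \left(34583 - 520\right) \left(\left(-878 - -20503\right) - 12436\right) = 34063 \left(\left(-878 + 20503\right) - 12436\right) = 34063 \left(19625 - 12436\right) = 34063 \cdot 7189 = 244878907$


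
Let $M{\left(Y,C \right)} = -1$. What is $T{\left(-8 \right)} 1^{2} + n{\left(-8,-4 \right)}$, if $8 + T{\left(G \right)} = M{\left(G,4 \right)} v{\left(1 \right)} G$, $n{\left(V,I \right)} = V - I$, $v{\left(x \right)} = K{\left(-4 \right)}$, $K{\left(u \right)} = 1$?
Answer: $-4$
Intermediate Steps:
$v{\left(x \right)} = 1$
$T{\left(G \right)} = -8 - G$ ($T{\left(G \right)} = -8 + \left(-1\right) 1 G = -8 - G$)
$T{\left(-8 \right)} 1^{2} + n{\left(-8,-4 \right)} = \left(-8 - -8\right) 1^{2} - 4 = \left(-8 + 8\right) 1 + \left(-8 + 4\right) = 0 \cdot 1 - 4 = 0 - 4 = -4$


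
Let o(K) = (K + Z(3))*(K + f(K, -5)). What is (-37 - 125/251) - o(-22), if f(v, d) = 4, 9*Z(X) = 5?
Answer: -106298/251 ≈ -423.50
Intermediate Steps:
Z(X) = 5/9 (Z(X) = (⅑)*5 = 5/9)
o(K) = (4 + K)*(5/9 + K) (o(K) = (K + 5/9)*(K + 4) = (5/9 + K)*(4 + K) = (4 + K)*(5/9 + K))
(-37 - 125/251) - o(-22) = (-37 - 125/251) - (20/9 + (-22)² + (41/9)*(-22)) = (-37 - 125*1/251) - (20/9 + 484 - 902/9) = (-37 - 125/251) - 1*386 = -9412/251 - 386 = -106298/251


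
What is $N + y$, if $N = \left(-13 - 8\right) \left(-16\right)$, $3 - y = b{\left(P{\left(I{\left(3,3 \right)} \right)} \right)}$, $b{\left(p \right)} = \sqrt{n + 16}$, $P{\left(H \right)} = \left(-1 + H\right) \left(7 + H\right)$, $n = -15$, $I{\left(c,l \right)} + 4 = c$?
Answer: $338$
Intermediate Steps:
$I{\left(c,l \right)} = -4 + c$
$b{\left(p \right)} = 1$ ($b{\left(p \right)} = \sqrt{-15 + 16} = \sqrt{1} = 1$)
$y = 2$ ($y = 3 - 1 = 2$)
$N = 336$ ($N = \left(-21\right) \left(-16\right) = 336$)
$N + y = 336 + 2 = 338$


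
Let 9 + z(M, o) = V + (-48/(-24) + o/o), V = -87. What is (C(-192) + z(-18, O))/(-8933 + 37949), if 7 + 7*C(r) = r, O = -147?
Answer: -425/101556 ≈ -0.0041849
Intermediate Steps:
z(M, o) = -93 (z(M, o) = -9 + (-87 + (-48/(-24) + o/o)) = -9 + (-87 + (-48*(-1/24) + 1)) = -9 + (-87 + (2 + 1)) = -9 + (-87 + 3) = -9 - 84 = -93)
C(r) = -1 + r/7
(C(-192) + z(-18, O))/(-8933 + 37949) = ((-1 + (⅐)*(-192)) - 93)/(-8933 + 37949) = ((-1 - 192/7) - 93)/29016 = (-199/7 - 93)*(1/29016) = -850/7*1/29016 = -425/101556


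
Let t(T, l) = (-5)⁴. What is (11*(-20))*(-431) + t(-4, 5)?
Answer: 95445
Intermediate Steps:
t(T, l) = 625
(11*(-20))*(-431) + t(-4, 5) = (11*(-20))*(-431) + 625 = -220*(-431) + 625 = 94820 + 625 = 95445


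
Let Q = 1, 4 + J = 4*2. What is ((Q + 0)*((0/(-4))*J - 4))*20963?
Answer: -83852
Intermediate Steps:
J = 4 (J = -4 + 4*2 = -4 + 8 = 4)
((Q + 0)*((0/(-4))*J - 4))*20963 = ((1 + 0)*((0/(-4))*4 - 4))*20963 = (1*((0*(-1/4))*4 - 4))*20963 = (1*(0*4 - 4))*20963 = (1*(0 - 4))*20963 = (1*(-4))*20963 = -4*20963 = -83852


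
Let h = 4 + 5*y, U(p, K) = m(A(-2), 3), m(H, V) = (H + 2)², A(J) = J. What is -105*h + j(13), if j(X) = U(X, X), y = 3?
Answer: -1995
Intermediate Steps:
m(H, V) = (2 + H)²
U(p, K) = 0 (U(p, K) = (2 - 2)² = 0² = 0)
h = 19 (h = 4 + 5*3 = 4 + 15 = 19)
j(X) = 0
-105*h + j(13) = -105*19 + 0 = -1995 + 0 = -1995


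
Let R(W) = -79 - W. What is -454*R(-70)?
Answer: 4086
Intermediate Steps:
-454*R(-70) = -454*(-79 - 1*(-70)) = -454*(-79 + 70) = -454*(-9) = 4086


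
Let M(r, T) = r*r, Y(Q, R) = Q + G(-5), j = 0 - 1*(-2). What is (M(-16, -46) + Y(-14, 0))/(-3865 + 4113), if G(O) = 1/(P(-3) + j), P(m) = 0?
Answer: 485/496 ≈ 0.97782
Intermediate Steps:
j = 2 (j = 0 + 2 = 2)
G(O) = ½ (G(O) = 1/(0 + 2) = 1/2 = ½)
Y(Q, R) = ½ + Q (Y(Q, R) = Q + ½ = ½ + Q)
M(r, T) = r²
(M(-16, -46) + Y(-14, 0))/(-3865 + 4113) = ((-16)² + (½ - 14))/(-3865 + 4113) = (256 - 27/2)/248 = (485/2)*(1/248) = 485/496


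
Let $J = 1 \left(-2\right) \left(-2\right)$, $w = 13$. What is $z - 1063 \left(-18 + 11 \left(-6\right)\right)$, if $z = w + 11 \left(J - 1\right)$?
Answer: $89338$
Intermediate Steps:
$J = 4$ ($J = \left(-2\right) \left(-2\right) = 4$)
$z = 46$ ($z = 13 + 11 \left(4 - 1\right) = 13 + 11 \cdot 3 = 13 + 33 = 46$)
$z - 1063 \left(-18 + 11 \left(-6\right)\right) = 46 - 1063 \left(-18 + 11 \left(-6\right)\right) = 46 - 1063 \left(-18 - 66\right) = 46 - -89292 = 46 + 89292 = 89338$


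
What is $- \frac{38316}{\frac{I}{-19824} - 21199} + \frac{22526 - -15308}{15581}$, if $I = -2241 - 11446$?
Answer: $\frac{27734141563130}{6547686037909} \approx 4.2357$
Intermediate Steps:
$I = -13687$ ($I = -2241 - 11446 = -13687$)
$- \frac{38316}{\frac{I}{-19824} - 21199} + \frac{22526 - -15308}{15581} = - \frac{38316}{- \frac{13687}{-19824} - 21199} + \frac{22526 - -15308}{15581} = - \frac{38316}{\left(-13687\right) \left(- \frac{1}{19824}\right) - 21199} + \left(22526 + 15308\right) \frac{1}{15581} = - \frac{38316}{\frac{13687}{19824} - 21199} + 37834 \cdot \frac{1}{15581} = - \frac{38316}{- \frac{420235289}{19824}} + \frac{37834}{15581} = \left(-38316\right) \left(- \frac{19824}{420235289}\right) + \frac{37834}{15581} = \frac{759576384}{420235289} + \frac{37834}{15581} = \frac{27734141563130}{6547686037909}$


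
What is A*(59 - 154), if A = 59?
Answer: -5605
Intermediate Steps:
A*(59 - 154) = 59*(59 - 154) = 59*(-95) = -5605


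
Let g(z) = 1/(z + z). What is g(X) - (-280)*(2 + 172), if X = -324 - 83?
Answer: 39658079/814 ≈ 48720.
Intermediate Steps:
X = -407
g(z) = 1/(2*z)
g(X) - (-280)*(2 + 172) = (½)/(-407) - (-280)*(2 + 172) = (½)*(-1/407) - (-280)*174 = -1/814 - 1*(-48720) = -1/814 + 48720 = 39658079/814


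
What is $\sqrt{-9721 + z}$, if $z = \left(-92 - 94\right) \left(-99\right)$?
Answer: $\sqrt{8693} \approx 93.236$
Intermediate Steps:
$z = 18414$ ($z = \left(-186\right) \left(-99\right) = 18414$)
$\sqrt{-9721 + z} = \sqrt{-9721 + 18414} = \sqrt{8693}$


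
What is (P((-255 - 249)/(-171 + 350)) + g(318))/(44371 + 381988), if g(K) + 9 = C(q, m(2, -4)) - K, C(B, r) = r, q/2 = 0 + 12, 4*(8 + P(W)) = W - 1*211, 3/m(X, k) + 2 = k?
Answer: -278491/305273044 ≈ -0.00091227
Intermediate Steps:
m(X, k) = 3/(-2 + k)
P(W) = -243/4 + W/4 (P(W) = -8 + (W - 1*211)/4 = -8 + (W - 211)/4 = -8 + (-211 + W)/4 = -8 + (-211/4 + W/4) = -243/4 + W/4)
q = 24 (q = 2*(0 + 12) = 2*12 = 24)
g(K) = -19/2 - K (g(K) = -9 + (3/(-2 - 4) - K) = -9 + (3/(-6) - K) = -9 + (3*(-⅙) - K) = -9 + (-½ - K) = -19/2 - K)
(P((-255 - 249)/(-171 + 350)) + g(318))/(44371 + 381988) = ((-243/4 + ((-255 - 249)/(-171 + 350))/4) + (-19/2 - 1*318))/(44371 + 381988) = ((-243/4 + (-504/179)/4) + (-19/2 - 318))/426359 = ((-243/4 + (-504*1/179)/4) - 655/2)*(1/426359) = ((-243/4 + (¼)*(-504/179)) - 655/2)*(1/426359) = ((-243/4 - 126/179) - 655/2)*(1/426359) = (-44001/716 - 655/2)*(1/426359) = -278491/716*1/426359 = -278491/305273044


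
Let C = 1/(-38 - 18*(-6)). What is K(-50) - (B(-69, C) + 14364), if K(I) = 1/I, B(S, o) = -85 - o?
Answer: -2498826/175 ≈ -14279.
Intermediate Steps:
C = 1/70 (C = 1/(-38 + 108) = 1/70 ≈ 0.014286)
K(-50) - (B(-69, C) + 14364) = 1/(-50) - ((-85 - 1*1/70) + 14364) = -1/50 - ((-85 - 1/70) + 14364) = -1/50 - (-5951/70 + 14364) = -1/50 - 1*999529/70 = -1/50 - 999529/70 = -2498826/175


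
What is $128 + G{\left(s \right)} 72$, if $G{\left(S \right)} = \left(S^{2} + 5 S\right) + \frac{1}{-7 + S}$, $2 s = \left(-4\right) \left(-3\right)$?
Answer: $4808$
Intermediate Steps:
$s = 6$ ($s = \frac{\left(-4\right) \left(-3\right)}{2} = \frac{1}{2} \cdot 12 = 6$)
$G{\left(S \right)} = S^{2} + \frac{1}{-7 + S} + 5 S$
$128 + G{\left(s \right)} 72 = 128 + \frac{1 + 6^{3} - 210 - 2 \cdot 6^{2}}{-7 + 6} \cdot 72 = 128 + \frac{1 + 216 - 210 - 72}{-1} \cdot 72 = 128 + - (1 + 216 - 210 - 72) 72 = 128 + \left(-1\right) \left(-65\right) 72 = 128 + 65 \cdot 72 = 128 + 4680 = 4808$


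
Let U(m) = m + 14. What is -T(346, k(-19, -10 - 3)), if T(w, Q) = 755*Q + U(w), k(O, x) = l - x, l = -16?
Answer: 1905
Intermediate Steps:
U(m) = 14 + m
k(O, x) = -16 - x
T(w, Q) = 14 + w + 755*Q (T(w, Q) = 755*Q + (14 + w) = 14 + w + 755*Q)
-T(346, k(-19, -10 - 3)) = -(14 + 346 + 755*(-16 - (-10 - 3))) = -(14 + 346 + 755*(-16 - 1*(-13))) = -(14 + 346 + 755*(-16 + 13)) = -(14 + 346 + 755*(-3)) = -(14 + 346 - 2265) = -1*(-1905) = 1905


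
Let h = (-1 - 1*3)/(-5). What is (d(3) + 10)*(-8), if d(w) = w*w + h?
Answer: -792/5 ≈ -158.40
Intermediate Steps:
h = 4/5 (h = (-1 - 3)*(-1/5) = -4*(-1/5) = 4/5 ≈ 0.80000)
d(w) = 4/5 + w**2 (d(w) = w*w + 4/5 = w**2 + 4/5 = 4/5 + w**2)
(d(3) + 10)*(-8) = ((4/5 + 3**2) + 10)*(-8) = ((4/5 + 9) + 10)*(-8) = (49/5 + 10)*(-8) = (99/5)*(-8) = -792/5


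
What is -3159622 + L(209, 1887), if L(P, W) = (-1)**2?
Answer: -3159621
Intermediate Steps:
L(P, W) = 1
-3159622 + L(209, 1887) = -3159622 + 1 = -3159621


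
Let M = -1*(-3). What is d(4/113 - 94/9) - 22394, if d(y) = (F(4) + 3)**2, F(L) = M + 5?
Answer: -22273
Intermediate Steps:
M = 3
F(L) = 8 (F(L) = 3 + 5 = 8)
d(y) = 121 (d(y) = (8 + 3)**2 = 11**2 = 121)
d(4/113 - 94/9) - 22394 = 121 - 22394 = -22273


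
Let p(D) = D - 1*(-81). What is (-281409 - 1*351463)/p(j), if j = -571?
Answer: 316436/245 ≈ 1291.6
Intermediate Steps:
p(D) = 81 + D (p(D) = D + 81 = 81 + D)
(-281409 - 1*351463)/p(j) = (-281409 - 1*351463)/(81 - 571) = (-281409 - 351463)/(-490) = -632872*(-1/490) = 316436/245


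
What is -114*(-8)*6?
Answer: 5472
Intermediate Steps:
-114*(-8)*6 = 912*6 = 5472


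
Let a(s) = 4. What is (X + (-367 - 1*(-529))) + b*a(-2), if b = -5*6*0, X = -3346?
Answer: -3184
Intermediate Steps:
b = 0 (b = -30*0 = 0)
(X + (-367 - 1*(-529))) + b*a(-2) = (-3346 + (-367 - 1*(-529))) + 0*4 = (-3346 + (-367 + 529)) + 0 = (-3346 + 162) + 0 = -3184 + 0 = -3184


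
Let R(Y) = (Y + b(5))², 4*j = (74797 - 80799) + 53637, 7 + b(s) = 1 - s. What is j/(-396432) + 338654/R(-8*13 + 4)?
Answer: 6622545917/241206848 ≈ 27.456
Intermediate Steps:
b(s) = -6 - s (b(s) = -7 + (1 - s) = -6 - s)
j = 47635/4 (j = ((74797 - 80799) + 53637)/4 = (-6002 + 53637)/4 = (¼)*47635 = 47635/4 ≈ 11909.)
R(Y) = (-11 + Y)² (R(Y) = (Y + (-6 - 1*5))² = (Y + (-6 - 5))² = (Y - 11)² = (-11 + Y)²)
j/(-396432) + 338654/R(-8*13 + 4) = (47635/4)/(-396432) + 338654/((-11 + (-8*13 + 4))²) = (47635/4)*(-1/396432) + 338654/((-11 + (-104 + 4))²) = -47635/1585728 + 338654/((-11 - 100)²) = -47635/1585728 + 338654/((-111)²) = -47635/1585728 + 338654/12321 = 6622545917/241206848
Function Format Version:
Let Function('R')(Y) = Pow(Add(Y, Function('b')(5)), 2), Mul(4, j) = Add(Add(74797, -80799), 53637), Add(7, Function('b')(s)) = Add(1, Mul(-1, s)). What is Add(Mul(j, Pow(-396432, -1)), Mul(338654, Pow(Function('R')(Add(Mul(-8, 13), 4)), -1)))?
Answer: Rational(6622545917, 241206848) ≈ 27.456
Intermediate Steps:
Function('b')(s) = Add(-6, Mul(-1, s)) (Function('b')(s) = Add(-7, Add(1, Mul(-1, s))) = Add(-6, Mul(-1, s)))
j = Rational(47635, 4) (j = Mul(Rational(1, 4), Add(Add(74797, -80799), 53637)) = Mul(Rational(1, 4), Add(-6002, 53637)) = Mul(Rational(1, 4), 47635) = Rational(47635, 4) ≈ 11909.)
Function('R')(Y) = Pow(Add(-11, Y), 2) (Function('R')(Y) = Pow(Add(Y, Add(-6, Mul(-1, 5))), 2) = Pow(Add(Y, Add(-6, -5)), 2) = Pow(Add(Y, -11), 2) = Pow(Add(-11, Y), 2))
Add(Mul(j, Pow(-396432, -1)), Mul(338654, Pow(Function('R')(Add(Mul(-8, 13), 4)), -1))) = Add(Mul(Rational(47635, 4), Pow(-396432, -1)), Mul(338654, Pow(Pow(Add(-11, Add(Mul(-8, 13), 4)), 2), -1))) = Add(Mul(Rational(47635, 4), Rational(-1, 396432)), Mul(338654, Pow(Pow(Add(-11, Add(-104, 4)), 2), -1))) = Add(Rational(-47635, 1585728), Mul(338654, Pow(Pow(Add(-11, -100), 2), -1))) = Add(Rational(-47635, 1585728), Mul(338654, Pow(Pow(-111, 2), -1))) = Add(Rational(-47635, 1585728), Mul(338654, Pow(12321, -1))) = Add(Rational(-47635, 1585728), Mul(338654, Rational(1, 12321))) = Add(Rational(-47635, 1585728), Rational(338654, 12321)) = Rational(6622545917, 241206848)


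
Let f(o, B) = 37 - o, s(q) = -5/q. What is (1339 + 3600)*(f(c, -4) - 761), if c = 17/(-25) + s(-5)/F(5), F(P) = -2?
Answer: -178500399/50 ≈ -3.5700e+6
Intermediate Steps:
c = -59/50 (c = 17/(-25) - 5/(-5)/(-2) = 17*(-1/25) - 5*(-⅕)*(-½) = -17/25 + 1*(-½) = -17/25 - ½ = -59/50 ≈ -1.1800)
(1339 + 3600)*(f(c, -4) - 761) = (1339 + 3600)*((37 - 1*(-59/50)) - 761) = 4939*((37 + 59/50) - 761) = 4939*(1909/50 - 761) = 4939*(-36141/50) = -178500399/50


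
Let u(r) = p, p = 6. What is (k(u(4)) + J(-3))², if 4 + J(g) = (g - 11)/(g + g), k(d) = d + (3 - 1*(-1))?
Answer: 625/9 ≈ 69.444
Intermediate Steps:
u(r) = 6
k(d) = 4 + d (k(d) = d + (3 + 1) = d + 4 = 4 + d)
J(g) = -4 + (-11 + g)/(2*g) (J(g) = -4 + (g - 11)/(g + g) = -4 + (-11 + g)/((2*g)) = -4 + (-11 + g)*(1/(2*g)) = -4 + (-11 + g)/(2*g))
(k(u(4)) + J(-3))² = ((4 + 6) + (½)*(-11 - 7*(-3))/(-3))² = (10 + (½)*(-⅓)*(-11 + 21))² = (10 + (½)*(-⅓)*10)² = (10 - 5/3)² = (25/3)² = 625/9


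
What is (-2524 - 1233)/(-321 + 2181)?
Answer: -3757/1860 ≈ -2.0199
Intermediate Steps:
(-2524 - 1233)/(-321 + 2181) = -3757/1860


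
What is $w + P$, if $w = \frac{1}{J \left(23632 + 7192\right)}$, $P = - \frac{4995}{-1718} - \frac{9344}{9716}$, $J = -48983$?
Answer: $\frac{6129702399517061}{3150322789679912} \approx 1.9457$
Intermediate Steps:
$P = \frac{8119607}{4173022}$ ($P = \left(-4995\right) \left(- \frac{1}{1718}\right) - \frac{2336}{2429} = \frac{4995}{1718} - \frac{2336}{2429} = \frac{8119607}{4173022} \approx 1.9457$)
$w = - \frac{1}{1509851992}$ ($w = \frac{1}{\left(-48983\right) \left(23632 + 7192\right)} = - \frac{1}{48983 \cdot 30824} = \left(- \frac{1}{48983}\right) \frac{1}{30824} = - \frac{1}{1509851992} \approx -6.6232 \cdot 10^{-10}$)
$w + P = - \frac{1}{1509851992} + \frac{8119607}{4173022} = \frac{6129702399517061}{3150322789679912}$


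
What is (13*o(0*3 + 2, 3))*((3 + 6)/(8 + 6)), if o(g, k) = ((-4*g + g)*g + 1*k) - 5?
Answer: -117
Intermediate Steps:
o(g, k) = -5 + k - 3*g**2 (o(g, k) = ((-3*g)*g + k) - 5 = (-3*g**2 + k) - 5 = (k - 3*g**2) - 5 = -5 + k - 3*g**2)
(13*o(0*3 + 2, 3))*((3 + 6)/(8 + 6)) = (13*(-5 + 3 - 3*(0*3 + 2)**2))*((3 + 6)/(8 + 6)) = (13*(-5 + 3 - 3*(0 + 2)**2))*(9/14) = (13*(-5 + 3 - 3*2**2))*(9*(1/14)) = (13*(-5 + 3 - 3*4))*(9/14) = (13*(-5 + 3 - 12))*(9/14) = (13*(-14))*(9/14) = -182*9/14 = -117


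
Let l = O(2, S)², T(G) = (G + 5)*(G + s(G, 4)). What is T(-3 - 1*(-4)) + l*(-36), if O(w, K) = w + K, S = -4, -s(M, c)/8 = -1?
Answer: -90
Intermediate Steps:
s(M, c) = 8 (s(M, c) = -8*(-1) = 8)
O(w, K) = K + w
T(G) = (5 + G)*(8 + G) (T(G) = (G + 5)*(G + 8) = (5 + G)*(8 + G))
l = 4 (l = (-4 + 2)² = (-2)² = 4)
T(-3 - 1*(-4)) + l*(-36) = (40 + (-3 - 1*(-4))² + 13*(-3 - 1*(-4))) + 4*(-36) = (40 + (-3 + 4)² + 13*(-3 + 4)) - 144 = (40 + 1² + 13*1) - 144 = (40 + 1 + 13) - 144 = 54 - 144 = -90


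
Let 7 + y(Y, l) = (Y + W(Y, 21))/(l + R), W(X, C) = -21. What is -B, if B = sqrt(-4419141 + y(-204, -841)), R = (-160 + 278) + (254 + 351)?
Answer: -I*sqrt(61532190202)/118 ≈ -2102.2*I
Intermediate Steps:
R = 723 (R = 118 + 605 = 723)
y(Y, l) = -7 + (-21 + Y)/(723 + l) (y(Y, l) = -7 + (Y - 21)/(l + 723) = -7 + (-21 + Y)/(723 + l))
B = I*sqrt(61532190202)/118 (B = sqrt(-4419141 + (-5082 - 204 - 7*(-841))/(723 - 841)) = sqrt(-4419141 + (-5082 - 204 + 5887)/(-118)) = sqrt(-4419141 - 1/118*601) = sqrt(-4419141 - 601/118) = sqrt(-521459239/118) = I*sqrt(61532190202)/118 ≈ 2102.2*I)
-B = -I*sqrt(61532190202)/118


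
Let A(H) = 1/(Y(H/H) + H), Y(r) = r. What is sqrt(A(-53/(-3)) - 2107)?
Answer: I*sqrt(1651846)/28 ≈ 45.901*I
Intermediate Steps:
A(H) = 1/(1 + H) (A(H) = 1/(H/H + H) = 1/(1 + H))
sqrt(A(-53/(-3)) - 2107) = sqrt(1/(1 - 53/(-3)) - 2107) = sqrt(1/(1 - 53*(-1/3)) - 2107) = sqrt(1/(1 + 53/3) - 2107) = sqrt(1/(56/3) - 2107) = sqrt(3/56 - 2107) = sqrt(-117989/56) = I*sqrt(1651846)/28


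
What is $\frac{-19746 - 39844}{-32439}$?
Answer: $\frac{59590}{32439} \approx 1.837$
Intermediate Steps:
$\frac{-19746 - 39844}{-32439} = \left(-59590\right) \left(- \frac{1}{32439}\right) = \frac{59590}{32439}$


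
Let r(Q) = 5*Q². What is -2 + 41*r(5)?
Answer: 5123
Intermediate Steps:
-2 + 41*r(5) = -2 + 41*(5*5²) = -2 + 41*(5*25) = -2 + 41*125 = -2 + 5125 = 5123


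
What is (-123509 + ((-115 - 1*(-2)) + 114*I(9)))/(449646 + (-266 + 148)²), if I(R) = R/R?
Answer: -61754/231785 ≈ -0.26643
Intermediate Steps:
I(R) = 1
(-123509 + ((-115 - 1*(-2)) + 114*I(9)))/(449646 + (-266 + 148)²) = (-123509 + ((-115 - 1*(-2)) + 114*1))/(449646 + (-266 + 148)²) = (-123509 + ((-115 + 2) + 114))/(449646 + (-118)²) = (-123509 + (-113 + 114))/(449646 + 13924) = (-123509 + 1)/463570 = -123508*1/463570 = -61754/231785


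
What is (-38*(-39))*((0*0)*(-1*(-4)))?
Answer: 0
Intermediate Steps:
(-38*(-39))*((0*0)*(-1*(-4))) = 1482*(0*4) = 1482*0 = 0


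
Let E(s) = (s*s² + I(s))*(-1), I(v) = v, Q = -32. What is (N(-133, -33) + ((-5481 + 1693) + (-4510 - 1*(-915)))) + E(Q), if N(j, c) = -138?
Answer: 25279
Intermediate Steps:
E(s) = -s - s³ (E(s) = (s*s² + s)*(-1) = (s³ + s)*(-1) = (s + s³)*(-1) = -s - s³)
(N(-133, -33) + ((-5481 + 1693) + (-4510 - 1*(-915)))) + E(Q) = (-138 + ((-5481 + 1693) + (-4510 - 1*(-915)))) + (-1*(-32) - 1*(-32)³) = (-138 + (-3788 + (-4510 + 915))) + (32 - 1*(-32768)) = (-138 + (-3788 - 3595)) + (32 + 32768) = (-138 - 7383) + 32800 = -7521 + 32800 = 25279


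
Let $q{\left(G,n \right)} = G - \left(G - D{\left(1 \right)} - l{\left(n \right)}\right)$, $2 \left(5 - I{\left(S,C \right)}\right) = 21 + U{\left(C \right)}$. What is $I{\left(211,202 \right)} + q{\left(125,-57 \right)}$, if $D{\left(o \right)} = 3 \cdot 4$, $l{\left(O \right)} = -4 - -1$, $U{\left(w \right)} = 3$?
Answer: $2$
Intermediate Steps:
$l{\left(O \right)} = -3$ ($l{\left(O \right)} = -4 + 1 = -3$)
$D{\left(o \right)} = 12$
$I{\left(S,C \right)} = -7$ ($I{\left(S,C \right)} = 5 - \frac{21 + 3}{2} = 5 - 12 = -7$)
$q{\left(G,n \right)} = 9$ ($q{\left(G,n \right)} = G - \left(-9 + G\right) = 9$)
$I{\left(211,202 \right)} + q{\left(125,-57 \right)} = -7 + 9 = 2$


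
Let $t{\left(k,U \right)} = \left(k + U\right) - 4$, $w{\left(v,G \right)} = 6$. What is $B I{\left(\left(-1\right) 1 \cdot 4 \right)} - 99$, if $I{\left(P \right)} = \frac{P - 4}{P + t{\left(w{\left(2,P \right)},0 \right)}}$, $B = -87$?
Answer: $-447$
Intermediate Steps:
$t{\left(k,U \right)} = -4 + U + k$ ($t{\left(k,U \right)} = \left(U + k\right) - 4 = -4 + U + k$)
$I{\left(P \right)} = \frac{-4 + P}{2 + P}$ ($I{\left(P \right)} = \frac{P - 4}{P + \left(-4 + 0 + 6\right)} = \frac{-4 + P}{P + 2} = \frac{-4 + P}{2 + P}$)
$B I{\left(\left(-1\right) 1 \cdot 4 \right)} - 99 = - 87 \frac{-4 + \left(-1\right) 1 \cdot 4}{2 + \left(-1\right) 1 \cdot 4} - 99 = - 87 \frac{-4 - 4}{2 - 4} - 99 = - 87 \frac{1}{-2} \left(-8\right) - 99 = - 87 \left(\left(- \frac{1}{2}\right) \left(-8\right)\right) - 99 = \left(-87\right) 4 - 99 = -348 - 99 = -447$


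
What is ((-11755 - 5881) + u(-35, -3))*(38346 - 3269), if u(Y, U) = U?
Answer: -618723203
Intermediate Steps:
((-11755 - 5881) + u(-35, -3))*(38346 - 3269) = ((-11755 - 5881) - 3)*(38346 - 3269) = (-17636 - 3)*35077 = -17639*35077 = -618723203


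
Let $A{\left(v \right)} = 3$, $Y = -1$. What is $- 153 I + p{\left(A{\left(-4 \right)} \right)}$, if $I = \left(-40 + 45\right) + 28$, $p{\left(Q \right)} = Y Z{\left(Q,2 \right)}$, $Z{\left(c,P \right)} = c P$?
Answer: $-5055$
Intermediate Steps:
$Z{\left(c,P \right)} = P c$
$p{\left(Q \right)} = - 2 Q$
$I = 33$ ($I = 5 + 28 = 33$)
$- 153 I + p{\left(A{\left(-4 \right)} \right)} = \left(-153\right) 33 - 6 = -5049 - 6 = -5055$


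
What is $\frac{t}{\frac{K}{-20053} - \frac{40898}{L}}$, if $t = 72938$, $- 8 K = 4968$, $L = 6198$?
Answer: $- \frac{2266338543843}{204069659} \approx -11106.0$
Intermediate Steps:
$K = -621$ ($K = \left(- \frac{1}{8}\right) 4968 = -621$)
$\frac{t}{\frac{K}{-20053} - \frac{40898}{L}} = \frac{72938}{- \frac{621}{-20053} - \frac{40898}{6198}} = \frac{72938}{\left(-621\right) \left(- \frac{1}{20053}\right) - \frac{20449}{3099}} = \frac{72938}{\frac{621}{20053} - \frac{20449}{3099}} = \frac{72938}{- \frac{408139318}{62144247}} = 72938 \left(- \frac{62144247}{408139318}\right) = - \frac{2266338543843}{204069659}$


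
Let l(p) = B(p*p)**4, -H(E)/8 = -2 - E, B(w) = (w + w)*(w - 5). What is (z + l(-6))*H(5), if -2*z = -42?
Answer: 1389839940551832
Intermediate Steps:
z = 21 (z = -1/2*(-42) = 21)
B(w) = 2*w*(-5 + w) (B(w) = (2*w)*(-5 + w) = 2*w*(-5 + w))
H(E) = 16 + 8*E (H(E) = -8*(-2 - E) = 16 + 8*E)
l(p) = 16*p**8*(-5 + p**2)**4 (l(p) = (2*(p*p)*(-5 + p*p))**4 = (2*p**2*(-5 + p**2))**4 = 16*p**8*(-5 + p**2)**4)
(z + l(-6))*H(5) = (21 + 16*(-6)**8*(-5 + (-6)**2)**4)*(16 + 8*5) = (21 + 16*1679616*(-5 + 36)**4)*(16 + 40) = (21 + 16*1679616*31**4)*56 = (21 + 16*1679616*923521)*56 = (21 + 24818570366976)*56 = 24818570366997*56 = 1389839940551832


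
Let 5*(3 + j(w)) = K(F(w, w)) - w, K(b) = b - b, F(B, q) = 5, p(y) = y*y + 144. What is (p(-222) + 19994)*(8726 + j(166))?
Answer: 3016316478/5 ≈ 6.0326e+8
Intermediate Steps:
p(y) = 144 + y**2 (p(y) = y**2 + 144 = 144 + y**2)
K(b) = 0
j(w) = -3 - w/5 (j(w) = -3 + (0 - w)/5 = -3 + (-w)/5 = -3 - w/5)
(p(-222) + 19994)*(8726 + j(166)) = ((144 + (-222)**2) + 19994)*(8726 + (-3 - 1/5*166)) = ((144 + 49284) + 19994)*(8726 + (-3 - 166/5)) = (49428 + 19994)*(8726 - 181/5) = 69422*(43449/5) = 3016316478/5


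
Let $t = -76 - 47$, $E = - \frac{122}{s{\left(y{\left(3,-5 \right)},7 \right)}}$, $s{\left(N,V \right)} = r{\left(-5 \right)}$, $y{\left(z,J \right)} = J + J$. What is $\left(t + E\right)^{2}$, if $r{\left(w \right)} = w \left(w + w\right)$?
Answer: $\frac{9834496}{625} \approx 15735.0$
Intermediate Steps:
$y{\left(z,J \right)} = 2 J$
$r{\left(w \right)} = 2 w^{2}$ ($r{\left(w \right)} = w 2 w = 2 w^{2}$)
$s{\left(N,V \right)} = 50$ ($s{\left(N,V \right)} = 2 \left(-5\right)^{2} = 2 \cdot 25 = 50$)
$E = - \frac{61}{25}$ ($E = - \frac{122}{50} = \left(-122\right) \frac{1}{50} = - \frac{61}{25} \approx -2.44$)
$t = -123$
$\left(t + E\right)^{2} = \left(-123 - \frac{61}{25}\right)^{2} = \left(- \frac{3136}{25}\right)^{2} = \frac{9834496}{625}$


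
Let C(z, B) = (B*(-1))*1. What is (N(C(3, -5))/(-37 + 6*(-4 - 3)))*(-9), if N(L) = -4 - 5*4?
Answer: -216/79 ≈ -2.7342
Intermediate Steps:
C(z, B) = -B (C(z, B) = -B*1 = -B)
N(L) = -24 (N(L) = -4 - 20 = -24)
(N(C(3, -5))/(-37 + 6*(-4 - 3)))*(-9) = (-24/(-37 + 6*(-4 - 3)))*(-9) = (-24/(-37 + 6*(-7)))*(-9) = (-24/(-37 - 42))*(-9) = (-24/(-79))*(-9) = -1/79*(-24)*(-9) = (24/79)*(-9) = -216/79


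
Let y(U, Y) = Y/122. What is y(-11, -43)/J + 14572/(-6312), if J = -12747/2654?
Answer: -304737147/136333414 ≈ -2.2352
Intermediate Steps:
y(U, Y) = Y/122 (y(U, Y) = Y*(1/122) = Y/122)
J = -12747/2654 (J = -12747*1/2654 = -12747/2654 ≈ -4.8029)
y(-11, -43)/J + 14572/(-6312) = ((1/122)*(-43))/(-12747/2654) + 14572/(-6312) = -43/122*(-2654/12747) + 14572*(-1/6312) = 57061/777567 - 3643/1578 = -304737147/136333414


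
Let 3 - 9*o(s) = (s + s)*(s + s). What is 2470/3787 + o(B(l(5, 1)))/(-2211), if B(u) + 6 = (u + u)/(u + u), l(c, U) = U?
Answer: 49517869/75357513 ≈ 0.65711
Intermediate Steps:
B(u) = -5 (B(u) = -6 + (u + u)/(u + u) = -6 + (2*u)/((2*u)) = -6 + (2*u)*(1/(2*u)) = -6 + 1 = -5)
o(s) = ⅓ - 4*s²/9 (o(s) = ⅓ - (s + s)*(s + s)/9 = ⅓ - 2*s*2*s/9 = ⅓ - 4*s²/9)
2470/3787 + o(B(l(5, 1)))/(-2211) = 2470/3787 + (⅓ - 4/9*(-5)²)/(-2211) = 2470*(1/3787) + (⅓ - 4/9*25)*(-1/2211) = 2470/3787 + (⅓ - 100/9)*(-1/2211) = 2470/3787 - 97/9*(-1/2211) = 2470/3787 + 97/19899 = 49517869/75357513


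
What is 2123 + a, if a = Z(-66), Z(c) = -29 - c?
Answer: 2160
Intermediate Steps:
a = 37 (a = -29 - 1*(-66) = -29 + 66 = 37)
2123 + a = 2123 + 37 = 2160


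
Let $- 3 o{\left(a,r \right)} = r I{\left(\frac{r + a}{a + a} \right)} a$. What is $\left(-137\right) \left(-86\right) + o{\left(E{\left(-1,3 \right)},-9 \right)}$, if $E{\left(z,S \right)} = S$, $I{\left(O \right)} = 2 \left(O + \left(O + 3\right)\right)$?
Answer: $11800$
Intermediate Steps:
$I{\left(O \right)} = 6 + 4 O$ ($I{\left(O \right)} = 2 \left(O + \left(3 + O\right)\right) = 2 \left(3 + 2 O\right) = 6 + 4 O$)
$o{\left(a,r \right)} = - \frac{a r \left(6 + \frac{2 \left(a + r\right)}{a}\right)}{3}$ ($o{\left(a,r \right)} = - \frac{r \left(6 + 4 \frac{r + a}{a + a}\right) a}{3} = - \frac{r \left(6 + 4 \frac{a + r}{2 a}\right) a}{3} = - \frac{r \left(6 + \frac{2 \left(a + r\right)}{a}\right) a}{3} = - \frac{a r \left(6 + \frac{2 \left(a + r\right)}{a}\right)}{3}$)
$\left(-137\right) \left(-86\right) + o{\left(E{\left(-1,3 \right)},-9 \right)} = \left(-137\right) \left(-86\right) - - 6 \left(-9 + 4 \cdot 3\right) = 11782 - - 6 \left(-9 + 12\right) = 11782 - \left(-6\right) 3 = 11782 + 18 = 11800$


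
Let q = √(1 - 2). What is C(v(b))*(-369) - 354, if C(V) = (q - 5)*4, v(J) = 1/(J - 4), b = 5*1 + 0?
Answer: 7026 - 1476*I ≈ 7026.0 - 1476.0*I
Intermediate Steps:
b = 5 (b = 5 + 0 = 5)
q = I (q = √(-1) = I ≈ 1.0*I)
v(J) = 1/(-4 + J)
C(V) = -20 + 4*I (C(V) = (I - 5)*4 = (-5 + I)*4 = -20 + 4*I)
C(v(b))*(-369) - 354 = (-20 + 4*I)*(-369) - 354 = (7380 - 1476*I) - 354 = 7026 - 1476*I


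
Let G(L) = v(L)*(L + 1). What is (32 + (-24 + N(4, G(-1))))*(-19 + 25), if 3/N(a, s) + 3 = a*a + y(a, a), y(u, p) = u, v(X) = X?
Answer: 834/17 ≈ 49.059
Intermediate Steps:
G(L) = L*(1 + L) (G(L) = L*(L + 1) = L*(1 + L))
N(a, s) = 3/(-3 + a + a**2) (N(a, s) = 3/(-3 + (a*a + a)) = 3/(-3 + (a**2 + a)) = 3/(-3 + (a + a**2)) = 3/(-3 + a + a**2))
(32 + (-24 + N(4, G(-1))))*(-19 + 25) = (32 + (-24 + 3/(-3 + 4 + 4**2)))*(-19 + 25) = (32 + (-24 + 3/(-3 + 4 + 16)))*6 = (32 + (-24 + 3/17))*6 = (32 - 405/17)*6 = (139/17)*6 = 834/17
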